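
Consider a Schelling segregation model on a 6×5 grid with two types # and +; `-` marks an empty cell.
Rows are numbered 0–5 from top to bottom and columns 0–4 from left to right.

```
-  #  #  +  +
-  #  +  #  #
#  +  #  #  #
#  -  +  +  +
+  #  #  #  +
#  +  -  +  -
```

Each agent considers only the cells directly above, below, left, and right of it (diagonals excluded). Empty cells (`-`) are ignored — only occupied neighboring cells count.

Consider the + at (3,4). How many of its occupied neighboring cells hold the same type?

2

Occupied neighbors of (3,4): (2,4)=#, (4,4)=+, (3,3)=+.
Same type (+): 2 of 3.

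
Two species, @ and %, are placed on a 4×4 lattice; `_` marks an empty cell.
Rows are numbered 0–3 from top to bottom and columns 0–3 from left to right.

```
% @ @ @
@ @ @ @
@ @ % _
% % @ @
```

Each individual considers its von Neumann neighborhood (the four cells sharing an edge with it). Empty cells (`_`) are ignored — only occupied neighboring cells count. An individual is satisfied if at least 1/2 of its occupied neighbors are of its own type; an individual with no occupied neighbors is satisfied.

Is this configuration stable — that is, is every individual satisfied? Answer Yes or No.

Row 0: (0,0)% 0/2 not · (0,1)@ 2/3 satisfied · (0,2)@ 3/3 satisfied · (0,3)@ 2/2 satisfied
Row 1: (1,0)@ 2/3 satisfied · (1,1)@ 4/4 satisfied · (1,2)@ 3/4 satisfied · (1,3)@ 2/2 satisfied
Row 2: (2,0)@ 2/3 satisfied · (2,1)@ 2/4 satisfied · (2,2)% 0/3 not
Row 3: (3,0)% 1/2 satisfied · (3,1)% 1/3 not · (3,2)@ 1/3 not · (3,3)@ 1/1 satisfied
For instance (0,0) has only 0/2 same-type neighbors, below 1/2.

No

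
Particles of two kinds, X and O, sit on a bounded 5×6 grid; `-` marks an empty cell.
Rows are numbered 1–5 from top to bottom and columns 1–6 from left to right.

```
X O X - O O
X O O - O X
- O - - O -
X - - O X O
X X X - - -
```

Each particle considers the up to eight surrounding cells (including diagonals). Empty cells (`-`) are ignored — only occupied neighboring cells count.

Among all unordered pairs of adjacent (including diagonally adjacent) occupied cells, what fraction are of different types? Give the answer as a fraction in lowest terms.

17/33

Scan each occupied cell's neighbors to the right and below (and the two forward diagonals) so each pair is counted once.
Row 1: X(1,1)–O(1,2)≠ X(1,1)–X(2,1)= X(1,1)–O(2,2)≠ O(1,2)–X(1,3)≠ O(1,2)–O(2,2)= O(1,2)–O(2,3)= O(1,2)–X(2,1)≠ X(1,3)–O(2,3)≠ X(1,3)–O(2,2)≠ O(1,5)–O(1,6)= O(1,5)–O(2,5)= O(1,5)–X(2,6)≠ O(1,6)–X(2,6)≠ O(1,6)–O(2,5)=  → 8/14 unlike.
Row 2: X(2,1)–O(2,2)≠ X(2,1)–O(3,2)≠ O(2,2)–O(2,3)= O(2,2)–O(3,2)= O(2,3)–O(3,2)= O(2,5)–X(2,6)≠ O(2,5)–O(3,5)= X(2,6)–O(3,5)≠  → 4/8 unlike.
Row 3: O(3,2)–X(4,1)≠ O(3,5)–X(4,5)≠ O(3,5)–O(4,6)= O(3,5)–O(4,4)=  → 2/4 unlike.
Row 4: X(4,1)–X(5,1)= X(4,1)–X(5,2)= O(4,4)–X(4,5)≠ O(4,4)–X(5,3)≠ X(4,5)–O(4,6)≠  → 3/5 unlike.
Row 5: X(5,1)–X(5,2)= X(5,2)–X(5,3)=  → 0/2 unlike.
Total adjacent occupied pairs: 33; unlike-type pairs: 17.
17/33 is already in lowest terms.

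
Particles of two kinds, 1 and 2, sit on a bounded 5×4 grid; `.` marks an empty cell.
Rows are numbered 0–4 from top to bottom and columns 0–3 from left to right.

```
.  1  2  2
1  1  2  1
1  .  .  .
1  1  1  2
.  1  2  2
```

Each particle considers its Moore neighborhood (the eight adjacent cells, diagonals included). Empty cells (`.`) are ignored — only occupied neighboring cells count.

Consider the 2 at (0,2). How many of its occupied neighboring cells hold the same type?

Occupied neighbors of (0,2): (0,1)=1, (0,3)=2, (1,1)=1, (1,2)=2, (1,3)=1.
Same type (2): 2 of 5.

2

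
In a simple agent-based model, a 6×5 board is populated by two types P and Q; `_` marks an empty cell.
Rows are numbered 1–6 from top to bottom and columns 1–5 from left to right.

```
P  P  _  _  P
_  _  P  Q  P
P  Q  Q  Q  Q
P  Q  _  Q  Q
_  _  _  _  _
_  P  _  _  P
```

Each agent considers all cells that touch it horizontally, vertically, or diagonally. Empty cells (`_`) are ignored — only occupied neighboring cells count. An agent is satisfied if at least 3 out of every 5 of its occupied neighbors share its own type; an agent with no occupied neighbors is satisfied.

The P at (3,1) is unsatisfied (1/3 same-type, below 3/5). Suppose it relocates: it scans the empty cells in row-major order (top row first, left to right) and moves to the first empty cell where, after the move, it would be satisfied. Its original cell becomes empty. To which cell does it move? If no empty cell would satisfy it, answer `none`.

(1,3)

Vacating (3,1). Empty cells in order:
  (1,3): 2/3 same-type → satisfied — stop here.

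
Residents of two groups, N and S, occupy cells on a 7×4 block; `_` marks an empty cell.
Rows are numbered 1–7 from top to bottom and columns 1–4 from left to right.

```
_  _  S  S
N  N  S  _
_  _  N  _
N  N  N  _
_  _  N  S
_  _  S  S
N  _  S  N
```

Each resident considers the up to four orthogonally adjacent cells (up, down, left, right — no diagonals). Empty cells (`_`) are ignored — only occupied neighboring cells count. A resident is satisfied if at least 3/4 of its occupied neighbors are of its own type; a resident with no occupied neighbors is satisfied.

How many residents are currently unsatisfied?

9

(1,3)S 2/2 ✓
(1,4)S 1/1 ✓
(2,1)N 1/1 ✓
(2,2)N 1/2 ✗
(2,3)S 1/3 ✗
(3,3)N 1/2 ✗
(4,1)N 1/1 ✓
(4,2)N 2/2 ✓
(4,3)N 3/3 ✓
(5,3)N 1/3 ✗
(5,4)S 1/2 ✗
(6,3)S 2/3 ✗
(6,4)S 2/3 ✗
(7,1)N 0/0 ✓
(7,3)S 1/2 ✗
(7,4)N 0/2 ✗
Unsatisfied: (2,2), (2,3), (3,3), (5,3), (5,4), (6,3), (6,4), (7,3), (7,4) — 9 in total.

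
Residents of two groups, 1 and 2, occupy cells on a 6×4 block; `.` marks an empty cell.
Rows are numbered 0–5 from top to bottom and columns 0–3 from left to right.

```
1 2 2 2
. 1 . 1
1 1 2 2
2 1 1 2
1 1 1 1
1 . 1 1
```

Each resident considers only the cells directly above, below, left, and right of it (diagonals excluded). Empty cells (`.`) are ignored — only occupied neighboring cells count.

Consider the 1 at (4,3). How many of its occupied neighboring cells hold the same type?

Occupied neighbors of (4,3): (3,3)=2, (5,3)=1, (4,2)=1.
Same type (1): 2 of 3.

2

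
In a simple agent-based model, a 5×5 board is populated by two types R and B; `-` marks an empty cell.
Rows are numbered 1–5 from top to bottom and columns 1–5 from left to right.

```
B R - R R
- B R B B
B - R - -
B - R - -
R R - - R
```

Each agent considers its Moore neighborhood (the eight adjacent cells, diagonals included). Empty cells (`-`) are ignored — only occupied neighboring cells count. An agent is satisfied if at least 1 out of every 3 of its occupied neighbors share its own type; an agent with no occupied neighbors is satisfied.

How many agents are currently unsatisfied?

1

(1,1)B 1/2 ✓
(1,2)R 1/3 ✓
(1,4)R 2/4 ✓
(1,5)R 1/3 ✓
(2,2)B 2/5 ✓
(2,3)R 3/5 ✓
(2,4)B 1/5 ✗
(2,5)B 1/3 ✓
(3,1)B 2/2 ✓
(3,3)R 2/4 ✓
(4,1)B 1/3 ✓
(4,3)R 2/2 ✓
(5,1)R 1/2 ✓
(5,2)R 2/3 ✓
(5,5)R 0/0 ✓
Unsatisfied: (2,4) — 1 in total.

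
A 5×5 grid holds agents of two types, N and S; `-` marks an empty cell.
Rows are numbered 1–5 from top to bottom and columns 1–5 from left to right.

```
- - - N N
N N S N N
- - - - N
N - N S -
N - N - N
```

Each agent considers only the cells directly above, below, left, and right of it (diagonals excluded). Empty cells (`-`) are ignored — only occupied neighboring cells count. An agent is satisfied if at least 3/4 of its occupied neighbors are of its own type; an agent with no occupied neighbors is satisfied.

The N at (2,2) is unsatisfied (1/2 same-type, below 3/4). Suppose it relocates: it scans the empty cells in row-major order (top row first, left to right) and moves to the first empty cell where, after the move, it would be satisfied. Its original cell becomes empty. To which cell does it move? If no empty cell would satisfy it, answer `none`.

Vacating (2,2). Empty cells in order:
  (1,1): 1/1 same-type → satisfied — stop here.

(1,1)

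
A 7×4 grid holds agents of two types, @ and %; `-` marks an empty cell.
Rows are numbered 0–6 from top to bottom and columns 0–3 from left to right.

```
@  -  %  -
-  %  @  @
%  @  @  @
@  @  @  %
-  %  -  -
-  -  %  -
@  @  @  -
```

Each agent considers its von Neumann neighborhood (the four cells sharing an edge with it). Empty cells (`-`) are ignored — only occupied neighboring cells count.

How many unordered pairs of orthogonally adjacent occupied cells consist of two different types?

Scan each occupied cell's neighbors to the right and below so each pair is counted once.
From row 0: 1 unlike of 1 pairs (running 1/1).
From row 1: 2 unlike of 5 pairs (running 3/6).
From row 2: 3 unlike of 7 pairs (running 6/13).
From row 3: 2 unlike of 4 pairs (running 8/17).
From row 5: 1 unlike of 1 pairs (running 9/18).
From row 6: 0 unlike of 2 pairs (running 9/20).
Total adjacent occupied pairs: 20; unlike-type pairs: 9.

9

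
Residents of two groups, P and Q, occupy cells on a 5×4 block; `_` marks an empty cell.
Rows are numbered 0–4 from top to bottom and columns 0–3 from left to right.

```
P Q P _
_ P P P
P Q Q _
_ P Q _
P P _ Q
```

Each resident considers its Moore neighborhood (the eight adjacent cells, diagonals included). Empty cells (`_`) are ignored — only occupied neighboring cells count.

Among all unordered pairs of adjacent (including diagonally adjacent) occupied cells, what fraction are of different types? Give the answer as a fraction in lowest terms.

14/29

Scan each occupied cell's neighbors to the right and below (and the two forward diagonals) so each pair is counted once.
From row 0: 4 unlike of 8 pairs (running 4/8).
From row 1: 5 unlike of 8 pairs (running 9/16).
From row 2: 3 unlike of 7 pairs (running 12/23).
From row 3: 2 unlike of 5 pairs (running 14/28).
From row 4: 0 unlike of 1 pairs (running 14/29).
Total adjacent occupied pairs: 29; unlike-type pairs: 14.
14/29 is already in lowest terms.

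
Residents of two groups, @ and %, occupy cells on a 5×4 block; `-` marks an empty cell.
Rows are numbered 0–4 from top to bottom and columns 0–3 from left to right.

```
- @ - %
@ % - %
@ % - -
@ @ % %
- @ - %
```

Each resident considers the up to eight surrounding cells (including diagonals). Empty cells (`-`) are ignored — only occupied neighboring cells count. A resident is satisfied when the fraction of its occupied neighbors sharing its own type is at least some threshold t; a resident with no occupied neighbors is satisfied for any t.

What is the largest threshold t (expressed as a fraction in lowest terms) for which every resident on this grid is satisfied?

Row 0: (0,1)@ 1/2 · (0,3)% 1/1
Row 1: (1,0)@ 2/4 · (1,1)% 1/4 · (1,3)% 1/1
Row 2: (2,0)@ 3/5 · (2,1)% 2/6
Row 3: (3,0)@ 3/4 · (3,1)@ 3/5 · (3,2)% 3/5 · (3,3)% 2/2
Row 4: (4,1)@ 2/3 · (4,3)% 2/2
The smallest same-type fraction is 1/4 at (1,1), which reduces to 1/4. Any threshold above that leaves this resident unsatisfied.

1/4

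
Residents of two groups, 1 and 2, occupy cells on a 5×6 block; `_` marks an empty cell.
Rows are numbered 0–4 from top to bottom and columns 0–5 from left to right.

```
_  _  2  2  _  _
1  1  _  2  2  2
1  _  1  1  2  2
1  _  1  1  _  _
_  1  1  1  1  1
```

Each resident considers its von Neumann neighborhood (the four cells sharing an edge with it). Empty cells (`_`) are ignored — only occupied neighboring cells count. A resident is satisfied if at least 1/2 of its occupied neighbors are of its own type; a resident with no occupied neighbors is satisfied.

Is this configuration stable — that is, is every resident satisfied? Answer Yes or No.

Yes

(0,2)2 1/1 ✓
(0,3)2 2/2 ✓
(1,0)1 2/2 ✓
(1,1)1 1/1 ✓
(1,3)2 2/3 ✓
(1,4)2 3/3 ✓
(1,5)2 2/2 ✓
(2,0)1 2/2 ✓
(2,2)1 2/2 ✓
(2,3)1 2/4 ✓
(2,4)2 2/3 ✓
(2,5)2 2/2 ✓
(3,0)1 1/1 ✓
(3,2)1 3/3 ✓
(3,3)1 3/3 ✓
(4,1)1 1/1 ✓
(4,2)1 3/3 ✓
(4,3)1 3/3 ✓
(4,4)1 2/2 ✓
(4,5)1 1/1 ✓
All meet the threshold, so the configuration is stable.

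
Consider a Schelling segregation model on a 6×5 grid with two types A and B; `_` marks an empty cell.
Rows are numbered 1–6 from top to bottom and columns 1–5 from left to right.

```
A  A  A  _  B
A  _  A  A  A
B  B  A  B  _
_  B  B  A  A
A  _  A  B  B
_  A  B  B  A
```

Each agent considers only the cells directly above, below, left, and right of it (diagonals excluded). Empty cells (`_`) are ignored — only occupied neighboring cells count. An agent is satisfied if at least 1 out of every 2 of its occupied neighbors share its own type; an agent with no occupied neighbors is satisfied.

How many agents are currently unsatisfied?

(1,1)A 2/2 ✓
(1,2)A 2/2 ✓
(1,3)A 2/2 ✓
(1,5)B 0/1 ✗
(2,1)A 1/2 ✓
(2,3)A 3/3 ✓
(2,4)A 2/3 ✓
(2,5)A 1/2 ✓
(3,1)B 1/2 ✓
(3,2)B 2/3 ✓
(3,3)A 1/4 ✗
(3,4)B 0/3 ✗
(4,2)B 2/2 ✓
(4,3)B 1/4 ✗
(4,4)A 1/4 ✗
(4,5)A 1/2 ✓
(5,1)A 0/0 ✓
(5,3)A 0/3 ✗
(5,4)B 2/4 ✓
(5,5)B 1/3 ✗
(6,2)A 0/1 ✗
(6,3)B 1/3 ✗
(6,4)B 2/3 ✓
(6,5)A 0/2 ✗
Unsatisfied: (1,5), (3,3), (3,4), (4,3), (4,4), (5,3), (5,5), (6,2), (6,3), (6,5) — 10 in total.

10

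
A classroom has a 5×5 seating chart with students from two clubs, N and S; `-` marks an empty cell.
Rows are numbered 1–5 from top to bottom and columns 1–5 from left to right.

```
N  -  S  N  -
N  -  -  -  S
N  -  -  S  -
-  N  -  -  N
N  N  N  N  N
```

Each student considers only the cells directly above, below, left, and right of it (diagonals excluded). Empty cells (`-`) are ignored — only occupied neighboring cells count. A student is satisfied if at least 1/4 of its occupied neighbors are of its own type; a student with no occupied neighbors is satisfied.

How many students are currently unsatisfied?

2

(1,1)N 1/1 satisfied
(1,3)S 0/1 not
(1,4)N 0/1 not
(2,1)N 2/2 satisfied
(2,5)S 0/0 satisfied
(3,1)N 1/1 satisfied
(3,4)S 0/0 satisfied
(4,2)N 1/1 satisfied
(4,5)N 1/1 satisfied
(5,1)N 1/1 satisfied
(5,2)N 3/3 satisfied
(5,3)N 2/2 satisfied
(5,4)N 2/2 satisfied
(5,5)N 2/2 satisfied
Unsatisfied: (1,3), (1,4) — 2 in total.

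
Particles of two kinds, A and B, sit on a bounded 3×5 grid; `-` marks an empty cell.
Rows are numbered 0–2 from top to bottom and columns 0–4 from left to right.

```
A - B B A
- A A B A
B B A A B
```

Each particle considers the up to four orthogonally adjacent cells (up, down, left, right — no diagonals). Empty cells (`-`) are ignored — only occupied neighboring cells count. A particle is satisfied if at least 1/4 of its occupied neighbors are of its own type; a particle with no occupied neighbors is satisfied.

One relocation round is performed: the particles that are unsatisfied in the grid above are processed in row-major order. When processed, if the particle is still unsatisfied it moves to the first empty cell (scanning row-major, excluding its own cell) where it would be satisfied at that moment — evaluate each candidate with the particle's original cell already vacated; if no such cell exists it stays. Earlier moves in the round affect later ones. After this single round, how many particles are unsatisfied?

1

Initially unsatisfied (in order): (2,4).
  (2,4) → (0,1).
Resulting grid:
A B B B A
- A A B A
B B A A -
Unsatisfied now: (0,0).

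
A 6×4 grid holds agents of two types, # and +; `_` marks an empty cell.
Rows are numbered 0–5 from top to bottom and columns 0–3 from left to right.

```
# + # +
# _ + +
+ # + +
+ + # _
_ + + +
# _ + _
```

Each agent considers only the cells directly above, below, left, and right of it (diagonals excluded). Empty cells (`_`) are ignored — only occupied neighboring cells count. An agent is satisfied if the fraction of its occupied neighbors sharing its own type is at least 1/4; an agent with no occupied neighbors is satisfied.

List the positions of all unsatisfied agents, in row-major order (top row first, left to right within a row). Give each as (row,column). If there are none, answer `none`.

Row 0: (0,0)# 1/2 ok · (0,1)+ 0/2 unhappy · (0,2)# 0/3 unhappy · (0,3)+ 1/2 ok
Row 1: (1,0)# 1/2 ok · (1,2)+ 2/3 ok · (1,3)+ 3/3 ok
Row 2: (2,0)+ 1/3 ok · (2,1)# 0/3 unhappy · (2,2)+ 2/4 ok · (2,3)+ 2/2 ok
Row 3: (3,0)+ 2/2 ok · (3,1)+ 2/4 ok · (3,2)# 0/3 unhappy
Row 4: (4,1)+ 2/2 ok · (4,2)+ 3/4 ok · (4,3)+ 1/1 ok
Row 5: (5,0)# 0/0 ok · (5,2)+ 1/1 ok

(0,1), (0,2), (2,1), (3,2)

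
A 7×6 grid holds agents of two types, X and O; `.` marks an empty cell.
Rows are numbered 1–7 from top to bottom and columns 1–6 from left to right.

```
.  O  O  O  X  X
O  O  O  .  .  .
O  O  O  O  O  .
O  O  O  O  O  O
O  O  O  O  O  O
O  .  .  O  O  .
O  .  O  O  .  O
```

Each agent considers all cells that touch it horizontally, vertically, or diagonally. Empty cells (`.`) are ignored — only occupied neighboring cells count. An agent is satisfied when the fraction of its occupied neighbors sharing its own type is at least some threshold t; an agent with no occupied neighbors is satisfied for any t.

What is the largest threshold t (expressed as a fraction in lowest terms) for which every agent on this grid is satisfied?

(1,2)O 4/4
(1,3)O 4/4
(1,4)O 2/3
(1,5)X 1/2
(1,6)X 1/1
(2,1)O 4/4
(2,2)O 7/7
(2,3)O 7/7
(3,1)O 5/5
(3,2)O 8/8
(3,3)O 7/7
(3,4)O 6/6
(3,5)O 4/4
(4,1)O 5/5
(4,2)O 8/8
(4,3)O 8/8
(4,4)O 8/8
(4,5)O 7/7
(4,6)O 4/4
(5,1)O 4/4
(5,2)O 6/6
(5,3)O 6/6
(5,4)O 7/7
(5,5)O 7/7
(5,6)O 4/4
(6,1)O 3/3
(6,4)O 6/6
(6,5)O 6/6
(7,1)O 1/1
(7,3)O 2/2
(7,4)O 3/3
(7,6)O 1/1
The smallest same-type fraction is 1/2 at (1,5), which reduces to 1/2. Any threshold above that leaves this agent unsatisfied.

1/2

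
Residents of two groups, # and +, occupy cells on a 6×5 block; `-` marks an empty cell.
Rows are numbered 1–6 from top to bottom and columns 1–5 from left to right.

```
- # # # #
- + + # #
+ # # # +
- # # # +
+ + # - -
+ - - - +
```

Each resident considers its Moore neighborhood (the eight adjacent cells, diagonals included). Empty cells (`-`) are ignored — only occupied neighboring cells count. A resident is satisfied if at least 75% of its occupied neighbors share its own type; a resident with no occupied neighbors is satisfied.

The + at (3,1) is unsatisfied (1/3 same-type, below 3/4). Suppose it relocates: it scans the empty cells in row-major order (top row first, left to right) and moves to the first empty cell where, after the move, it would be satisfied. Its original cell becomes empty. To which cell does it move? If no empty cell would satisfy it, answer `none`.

Vacating (3,1). Empty cells in order:
  (1,1): 1/2 same-type → still unsatisfied.
  (2,1): 1/3 same-type → still unsatisfied.
  (4,1): 2/4 same-type → still unsatisfied.
  (5,4): 2/5 same-type → still unsatisfied.
  (5,5): 2/3 same-type → still unsatisfied.
  (6,2): 3/4 same-type → satisfied — stop here.

(6,2)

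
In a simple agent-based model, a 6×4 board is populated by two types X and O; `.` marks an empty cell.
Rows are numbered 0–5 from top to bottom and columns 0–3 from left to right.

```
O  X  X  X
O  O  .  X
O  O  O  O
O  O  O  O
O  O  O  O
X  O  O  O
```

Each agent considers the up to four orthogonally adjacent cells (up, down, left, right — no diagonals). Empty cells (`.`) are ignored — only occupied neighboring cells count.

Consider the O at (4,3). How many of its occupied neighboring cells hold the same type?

3

Occupied neighbors of (4,3): (3,3)=O, (5,3)=O, (4,2)=O.
Same type (O): 3 of 3.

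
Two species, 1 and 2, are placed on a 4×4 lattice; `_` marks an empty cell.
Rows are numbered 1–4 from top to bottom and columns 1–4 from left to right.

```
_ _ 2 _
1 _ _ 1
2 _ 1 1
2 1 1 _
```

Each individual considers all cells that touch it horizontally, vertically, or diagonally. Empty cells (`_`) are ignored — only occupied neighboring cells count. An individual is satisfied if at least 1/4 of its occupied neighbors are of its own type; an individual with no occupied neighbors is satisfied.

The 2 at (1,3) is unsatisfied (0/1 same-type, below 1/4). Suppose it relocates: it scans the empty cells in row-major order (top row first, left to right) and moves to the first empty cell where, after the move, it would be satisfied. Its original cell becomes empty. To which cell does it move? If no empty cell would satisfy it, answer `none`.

Vacating (1,3). Empty cells in order:
  (1,1): 0/1 same-type → still unsatisfied.
  (1,2): 0/1 same-type → still unsatisfied.
  (1,4): 0/1 same-type → still unsatisfied.
  (2,2): 1/3 same-type → satisfied — stop here.

(2,2)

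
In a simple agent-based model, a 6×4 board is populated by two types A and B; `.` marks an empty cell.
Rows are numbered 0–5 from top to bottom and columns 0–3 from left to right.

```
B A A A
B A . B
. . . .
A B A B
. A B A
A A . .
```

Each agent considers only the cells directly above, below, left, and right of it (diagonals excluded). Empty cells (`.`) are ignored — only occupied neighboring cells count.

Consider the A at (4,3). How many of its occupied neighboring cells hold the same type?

Occupied neighbors of (4,3): (3,3)=B, (4,2)=B.
Same type (A): 0 of 2.

0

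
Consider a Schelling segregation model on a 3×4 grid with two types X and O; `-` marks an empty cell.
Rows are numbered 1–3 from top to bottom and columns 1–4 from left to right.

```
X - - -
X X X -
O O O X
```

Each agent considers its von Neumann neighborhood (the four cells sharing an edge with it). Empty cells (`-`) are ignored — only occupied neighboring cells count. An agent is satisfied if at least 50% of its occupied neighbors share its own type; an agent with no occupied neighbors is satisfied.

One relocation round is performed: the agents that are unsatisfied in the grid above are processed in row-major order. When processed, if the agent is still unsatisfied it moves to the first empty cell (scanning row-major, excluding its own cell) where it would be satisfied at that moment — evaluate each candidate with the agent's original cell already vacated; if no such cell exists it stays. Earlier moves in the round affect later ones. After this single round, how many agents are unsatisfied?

Initially unsatisfied (in order): (3,3), (3,4).
  (3,3) → (1,4).
  (3,4): now satisfied by earlier moves; stays.
Resulting grid:
X - - O
X X X -
O O - X
All satisfied now.

0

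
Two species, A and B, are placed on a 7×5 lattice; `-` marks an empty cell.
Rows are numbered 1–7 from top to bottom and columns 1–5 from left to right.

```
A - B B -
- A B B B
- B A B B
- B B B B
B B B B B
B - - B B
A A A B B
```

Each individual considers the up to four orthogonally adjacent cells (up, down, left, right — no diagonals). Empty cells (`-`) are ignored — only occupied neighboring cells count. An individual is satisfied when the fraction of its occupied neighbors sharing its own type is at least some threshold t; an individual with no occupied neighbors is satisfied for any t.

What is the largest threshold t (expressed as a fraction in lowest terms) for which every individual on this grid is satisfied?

0/1

Row 1: (1,1)A — no occupied neighbors · (1,3)B 2/2 · (1,4)B 2/2
Row 2: (2,2)A 0/2 · (2,3)B 2/4 · (2,4)B 4/4 · (2,5)B 2/2
Row 3: (3,2)B 1/3 · (3,3)A 0/4 · (3,4)B 3/4 · (3,5)B 3/3
Row 4: (4,2)B 3/3 · (4,3)B 3/4 · (4,4)B 4/4 · (4,5)B 3/3
Row 5: (5,1)B 2/2 · (5,2)B 3/3 · (5,3)B 3/3 · (5,4)B 4/4 · (5,5)B 3/3
Row 6: (6,1)B 1/2 · (6,4)B 3/3 · (6,5)B 3/3
Row 7: (7,1)A 1/2 · (7,2)A 2/2 · (7,3)A 1/2 · (7,4)B 2/3 · (7,5)B 2/2
The smallest same-type fraction is 0/2 at (2,2), which reduces to 0/1. Any threshold above that leaves this individual unsatisfied.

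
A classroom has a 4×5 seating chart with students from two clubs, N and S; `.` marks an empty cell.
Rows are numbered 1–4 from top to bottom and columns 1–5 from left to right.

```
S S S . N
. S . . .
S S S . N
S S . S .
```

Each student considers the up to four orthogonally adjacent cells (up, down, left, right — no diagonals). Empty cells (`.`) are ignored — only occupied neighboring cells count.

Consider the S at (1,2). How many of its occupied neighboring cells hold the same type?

Occupied neighbors of (1,2): (2,2)=S, (1,1)=S, (1,3)=S.
Same type (S): 3 of 3.

3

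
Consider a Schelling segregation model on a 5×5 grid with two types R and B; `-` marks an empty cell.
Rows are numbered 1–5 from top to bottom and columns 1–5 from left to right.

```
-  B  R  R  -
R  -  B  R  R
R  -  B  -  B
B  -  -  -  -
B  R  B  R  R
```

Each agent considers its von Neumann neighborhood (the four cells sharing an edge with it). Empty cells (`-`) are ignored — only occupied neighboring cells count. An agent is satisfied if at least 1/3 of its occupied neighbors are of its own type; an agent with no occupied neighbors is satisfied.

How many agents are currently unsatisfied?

4

(1,2)B 0/1 ✗
(1,3)R 1/3 ✓
(1,4)R 2/2 ✓
(2,1)R 1/1 ✓
(2,3)B 1/3 ✓
(2,4)R 2/3 ✓
(2,5)R 1/2 ✓
(3,1)R 1/2 ✓
(3,3)B 1/1 ✓
(3,5)B 0/1 ✗
(4,1)B 1/2 ✓
(5,1)B 1/2 ✓
(5,2)R 0/2 ✗
(5,3)B 0/2 ✗
(5,4)R 1/2 ✓
(5,5)R 1/1 ✓
Unsatisfied: (1,2), (3,5), (5,2), (5,3) — 4 in total.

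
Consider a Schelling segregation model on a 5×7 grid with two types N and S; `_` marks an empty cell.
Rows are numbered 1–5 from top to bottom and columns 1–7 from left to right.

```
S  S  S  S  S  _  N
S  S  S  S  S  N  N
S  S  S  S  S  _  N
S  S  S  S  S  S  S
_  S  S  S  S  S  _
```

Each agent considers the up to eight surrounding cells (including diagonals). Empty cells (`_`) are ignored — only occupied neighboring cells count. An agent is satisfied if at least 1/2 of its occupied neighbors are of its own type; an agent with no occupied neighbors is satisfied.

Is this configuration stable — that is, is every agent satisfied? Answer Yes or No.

Yes

(1,1)S 3/3 satisfied
(1,2)S 5/5 satisfied
(1,3)S 5/5 satisfied
(1,4)S 5/5 satisfied
(1,5)S 3/4 satisfied
(1,7)N 2/2 satisfied
(2,1)S 5/5 satisfied
(2,2)S 8/8 satisfied
(2,3)S 8/8 satisfied
(2,4)S 8/8 satisfied
(2,5)S 5/6 satisfied
(2,6)N 3/6 satisfied
(2,7)N 3/3 satisfied
(3,1)S 5/5 satisfied
(3,2)S 8/8 satisfied
(3,3)S 8/8 satisfied
(3,4)S 8/8 satisfied
(3,5)S 6/7 satisfied
(3,7)N 2/4 satisfied
(4,1)S 4/4 satisfied
(4,2)S 7/7 satisfied
(4,3)S 8/8 satisfied
(4,4)S 8/8 satisfied
(4,5)S 7/7 satisfied
(4,6)S 5/6 satisfied
(4,7)S 2/3 satisfied
(5,2)S 4/4 satisfied
(5,3)S 5/5 satisfied
(5,4)S 5/5 satisfied
(5,5)S 5/5 satisfied
(5,6)S 4/4 satisfied
All meet the threshold, so the configuration is stable.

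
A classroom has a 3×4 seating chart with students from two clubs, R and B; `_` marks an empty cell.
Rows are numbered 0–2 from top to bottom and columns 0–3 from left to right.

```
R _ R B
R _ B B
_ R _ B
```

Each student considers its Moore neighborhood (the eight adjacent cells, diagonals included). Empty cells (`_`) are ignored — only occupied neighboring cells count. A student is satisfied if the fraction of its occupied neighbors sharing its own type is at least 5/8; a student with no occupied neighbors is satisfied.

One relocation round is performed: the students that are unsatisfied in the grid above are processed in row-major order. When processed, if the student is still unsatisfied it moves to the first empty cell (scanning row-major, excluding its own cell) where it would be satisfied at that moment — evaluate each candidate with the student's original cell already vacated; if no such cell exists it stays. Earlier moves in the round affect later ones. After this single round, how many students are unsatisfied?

0

Initially unsatisfied (in order): (0,2), (1,2), (2,1).
  (0,2) → (0,1).
  (1,2) → (0,2).
  (2,1): now satisfied by earlier moves; stays.
Resulting grid:
R R B B
R _ _ B
_ R _ B
All satisfied now.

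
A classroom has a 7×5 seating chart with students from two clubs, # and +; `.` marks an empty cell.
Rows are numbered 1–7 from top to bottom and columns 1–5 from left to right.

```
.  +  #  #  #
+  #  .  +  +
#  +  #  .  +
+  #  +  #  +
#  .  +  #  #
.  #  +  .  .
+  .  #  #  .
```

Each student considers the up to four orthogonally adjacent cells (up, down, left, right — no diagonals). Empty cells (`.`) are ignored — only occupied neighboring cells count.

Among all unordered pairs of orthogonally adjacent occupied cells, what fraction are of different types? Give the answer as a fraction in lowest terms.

Scan each occupied cell's neighbors to the right and below so each pair is counted once.
From row 1: 4 unlike of 6 pairs (running 4/6).
From row 2: 3 unlike of 5 pairs (running 7/11).
From row 3: 5 unlike of 6 pairs (running 12/17).
From row 4: 6 unlike of 8 pairs (running 18/25).
From row 5: 1 unlike of 3 pairs (running 19/28).
From row 6: 2 unlike of 2 pairs (running 21/30).
From row 7: 0 unlike of 1 pairs (running 21/31).
Total adjacent occupied pairs: 31; unlike-type pairs: 21.
21/31 is already in lowest terms.

21/31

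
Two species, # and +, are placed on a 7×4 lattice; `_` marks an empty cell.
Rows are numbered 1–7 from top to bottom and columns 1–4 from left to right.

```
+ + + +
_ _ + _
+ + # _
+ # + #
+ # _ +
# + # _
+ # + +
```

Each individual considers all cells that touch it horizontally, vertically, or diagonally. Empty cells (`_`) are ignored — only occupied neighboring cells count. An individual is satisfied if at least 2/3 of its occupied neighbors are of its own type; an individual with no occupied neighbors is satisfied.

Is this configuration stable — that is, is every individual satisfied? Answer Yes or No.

Row 1: (1,1)+ 1/1 ok · (1,2)+ 3/3 ok · (1,3)+ 3/3 ok · (1,4)+ 2/2 ok
Row 2: (2,3)+ 4/5 ok
Row 3: (3,1)+ 2/3 ok · (3,2)+ 4/6 ok · (3,3)# 2/5 unhappy
Row 4: (4,1)+ 3/5 unhappy · (4,2)# 2/7 unhappy · (4,3)+ 2/6 unhappy · (4,4)# 1/3 unhappy
Row 5: (5,1)+ 2/5 unhappy · (5,2)# 3/7 unhappy · (5,4)+ 1/3 unhappy
Row 6: (6,1)# 2/5 unhappy · (6,2)+ 3/7 unhappy · (6,3)# 2/6 unhappy
Row 7: (7,1)+ 1/3 unhappy · (7,2)# 2/5 unhappy · (7,3)+ 2/4 unhappy · (7,4)+ 1/2 unhappy
For instance (3,3) has only 2/5 same-type neighbors, below 2/3.

No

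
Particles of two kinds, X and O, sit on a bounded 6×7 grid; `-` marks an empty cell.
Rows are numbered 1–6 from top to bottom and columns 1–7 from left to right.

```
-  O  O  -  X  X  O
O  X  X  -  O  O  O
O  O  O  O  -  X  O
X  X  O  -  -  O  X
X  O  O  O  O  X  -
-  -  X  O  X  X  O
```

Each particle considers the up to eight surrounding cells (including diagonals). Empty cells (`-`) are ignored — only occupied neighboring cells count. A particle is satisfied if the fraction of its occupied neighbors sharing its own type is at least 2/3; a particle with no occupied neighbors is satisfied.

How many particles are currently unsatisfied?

26

(1,2)O 2/4 unhappy
(1,3)O 1/3 unhappy
(1,5)X 1/3 unhappy
(1,6)X 1/5 unhappy
(1,7)O 2/3 ok
(2,1)O 3/4 ok
(2,2)X 1/7 unhappy
(2,3)X 1/6 unhappy
(2,5)O 2/5 unhappy
(2,6)O 4/7 unhappy
(2,7)O 3/5 unhappy
(3,1)O 2/5 unhappy
(3,2)O 4/8 unhappy
(3,3)O 3/6 unhappy
(3,4)O 3/4 ok
(3,6)X 1/6 unhappy
(3,7)O 3/5 unhappy
(4,1)X 2/5 unhappy
(4,2)X 2/8 unhappy
(4,3)O 6/7 ok
(4,6)O 2/5 unhappy
(4,7)X 2/4 unhappy
(5,1)X 2/3 ok
(5,2)O 2/6 unhappy
(5,3)O 4/6 ok
(5,4)O 4/6 ok
(5,5)O 3/6 unhappy
(5,6)X 3/6 unhappy
(6,3)X 0/4 unhappy
(6,4)O 3/5 unhappy
(6,5)X 2/5 unhappy
(6,6)X 2/4 unhappy
(6,7)O 0/2 unhappy
Unsatisfied: (1,2), (1,3), (1,5), (1,6), (2,2), (2,3), (2,5), (2,6), (2,7), (3,1), (3,2), (3,3), (3,6), (3,7), (4,1), (4,2), (4,6), (4,7), (5,2), (5,5), (5,6), (6,3), (6,4), (6,5), (6,6), (6,7) — 26 in total.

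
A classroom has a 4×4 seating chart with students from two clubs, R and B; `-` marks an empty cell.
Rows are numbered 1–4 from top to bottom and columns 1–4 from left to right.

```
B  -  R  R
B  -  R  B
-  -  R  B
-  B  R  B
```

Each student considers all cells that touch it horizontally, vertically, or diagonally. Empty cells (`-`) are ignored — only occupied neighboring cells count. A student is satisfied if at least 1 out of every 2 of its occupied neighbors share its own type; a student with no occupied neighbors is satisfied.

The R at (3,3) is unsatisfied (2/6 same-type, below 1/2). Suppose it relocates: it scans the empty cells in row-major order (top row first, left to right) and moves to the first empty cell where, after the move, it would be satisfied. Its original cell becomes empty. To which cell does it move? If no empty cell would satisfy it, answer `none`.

(1,2)

Vacating (3,3). Empty cells in order:
  (1,2): 2/4 same-type → satisfied — stop here.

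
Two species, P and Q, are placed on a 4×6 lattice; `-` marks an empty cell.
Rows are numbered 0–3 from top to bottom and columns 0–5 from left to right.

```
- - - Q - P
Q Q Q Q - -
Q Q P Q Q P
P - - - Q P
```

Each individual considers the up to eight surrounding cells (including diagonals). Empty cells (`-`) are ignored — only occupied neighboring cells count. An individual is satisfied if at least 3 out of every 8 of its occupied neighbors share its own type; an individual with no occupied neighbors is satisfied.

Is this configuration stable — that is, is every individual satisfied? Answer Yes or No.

No

Row 0: (0,3)Q 2/2 ✓ · (0,5)P 0/0 ✓
Row 1: (1,0)Q 3/3 ✓ · (1,1)Q 4/5 ✓ · (1,2)Q 5/6 ✓ · (1,3)Q 4/5 ✓
Row 2: (2,0)Q 3/4 ✓ · (2,1)Q 4/6 ✓ · (2,2)P 0/5 ✗ · (2,3)Q 4/5 ✓ · (2,4)Q 3/5 ✓ · (2,5)P 1/3 ✗
Row 3: (3,0)P 0/2 ✗ · (3,4)Q 2/4 ✓ · (3,5)P 1/3 ✗
For instance (2,2) has only 0/5 same-type neighbors, below 3/8.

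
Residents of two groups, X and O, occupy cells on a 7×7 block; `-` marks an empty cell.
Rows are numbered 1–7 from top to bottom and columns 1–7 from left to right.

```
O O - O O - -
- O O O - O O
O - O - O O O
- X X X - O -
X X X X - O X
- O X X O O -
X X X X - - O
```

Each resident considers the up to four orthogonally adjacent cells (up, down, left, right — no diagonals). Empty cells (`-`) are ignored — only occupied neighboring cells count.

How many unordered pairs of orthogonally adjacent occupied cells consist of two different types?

6

Scan each occupied cell's neighbors to the right and below so each pair is counted once.
From row 1: 0 unlike of 4 pairs (running 0/4).
From row 2: 0 unlike of 6 pairs (running 0/10).
From row 3: 1 unlike of 4 pairs (running 1/14).
From row 4: 0 unlike of 6 pairs (running 1/20).
From row 5: 2 unlike of 8 pairs (running 3/28).
From row 6: 3 unlike of 7 pairs (running 6/35).
From row 7: 0 unlike of 3 pairs (running 6/38).
Total adjacent occupied pairs: 38; unlike-type pairs: 6.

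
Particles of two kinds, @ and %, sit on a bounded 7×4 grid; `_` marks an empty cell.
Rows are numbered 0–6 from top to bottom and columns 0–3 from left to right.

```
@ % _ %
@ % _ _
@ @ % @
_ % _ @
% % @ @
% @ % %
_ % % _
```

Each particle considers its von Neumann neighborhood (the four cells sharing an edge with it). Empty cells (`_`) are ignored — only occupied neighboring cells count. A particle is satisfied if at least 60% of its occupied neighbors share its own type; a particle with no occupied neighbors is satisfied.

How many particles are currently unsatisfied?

(0,0)@ 1/2 unhappy
(0,1)% 1/2 unhappy
(0,3)% 0/0 ok
(1,0)@ 2/3 ok
(1,1)% 1/3 unhappy
(2,0)@ 2/2 ok
(2,1)@ 1/4 unhappy
(2,2)% 0/2 unhappy
(2,3)@ 1/2 unhappy
(3,1)% 1/2 unhappy
(3,3)@ 2/2 ok
(4,0)% 2/2 ok
(4,1)% 2/4 unhappy
(4,2)@ 1/3 unhappy
(4,3)@ 2/3 ok
(5,0)% 1/2 unhappy
(5,1)@ 0/4 unhappy
(5,2)% 2/4 unhappy
(5,3)% 1/2 unhappy
(6,1)% 1/2 unhappy
(6,2)% 2/2 ok
Unsatisfied: (0,0), (0,1), (1,1), (2,1), (2,2), (2,3), (3,1), (4,1), (4,2), (5,0), (5,1), (5,2), (5,3), (6,1) — 14 in total.

14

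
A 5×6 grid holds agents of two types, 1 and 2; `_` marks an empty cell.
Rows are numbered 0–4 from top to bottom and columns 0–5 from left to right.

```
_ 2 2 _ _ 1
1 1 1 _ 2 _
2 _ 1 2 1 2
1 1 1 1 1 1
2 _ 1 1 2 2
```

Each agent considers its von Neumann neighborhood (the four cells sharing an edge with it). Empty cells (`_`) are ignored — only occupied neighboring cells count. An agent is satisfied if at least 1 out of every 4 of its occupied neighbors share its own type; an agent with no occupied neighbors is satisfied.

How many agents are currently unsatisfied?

Row 0: (0,1)2 1/2 ✓ · (0,2)2 1/2 ✓ · (0,5)1 0/0 ✓
Row 1: (1,0)1 1/2 ✓ · (1,1)1 2/3 ✓ · (1,2)1 2/3 ✓ · (1,4)2 0/1 ✗
Row 2: (2,0)2 0/2 ✗ · (2,2)1 2/3 ✓ · (2,3)2 0/3 ✗ · (2,4)1 1/4 ✓ · (2,5)2 0/2 ✗
Row 3: (3,0)1 1/3 ✓ · (3,1)1 2/2 ✓ · (3,2)1 4/4 ✓ · (3,3)1 3/4 ✓ · (3,4)1 3/4 ✓ · (3,5)1 1/3 ✓
Row 4: (4,0)2 0/1 ✗ · (4,2)1 2/2 ✓ · (4,3)1 2/3 ✓ · (4,4)2 1/3 ✓ · (4,5)2 1/2 ✓
Unsatisfied: (1,4), (2,0), (2,3), (2,5), (4,0) — 5 in total.

5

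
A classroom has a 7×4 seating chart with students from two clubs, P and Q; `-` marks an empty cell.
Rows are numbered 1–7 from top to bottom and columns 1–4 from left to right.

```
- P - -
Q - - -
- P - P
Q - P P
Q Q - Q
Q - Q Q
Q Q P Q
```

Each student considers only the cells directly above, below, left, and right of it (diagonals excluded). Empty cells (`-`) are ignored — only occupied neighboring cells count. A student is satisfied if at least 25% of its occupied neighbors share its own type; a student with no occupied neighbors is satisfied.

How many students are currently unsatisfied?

Row 1: (1,2)P 0/0 satisfied
Row 2: (2,1)Q 0/0 satisfied
Row 3: (3,2)P 0/0 satisfied · (3,4)P 1/1 satisfied
Row 4: (4,1)Q 1/1 satisfied · (4,3)P 1/1 satisfied · (4,4)P 2/3 satisfied
Row 5: (5,1)Q 3/3 satisfied · (5,2)Q 1/1 satisfied · (5,4)Q 1/2 satisfied
Row 6: (6,1)Q 2/2 satisfied · (6,3)Q 1/2 satisfied · (6,4)Q 3/3 satisfied
Row 7: (7,1)Q 2/2 satisfied · (7,2)Q 1/2 satisfied · (7,3)P 0/3 not · (7,4)Q 1/2 satisfied
Unsatisfied: (7,3) — 1 in total.

1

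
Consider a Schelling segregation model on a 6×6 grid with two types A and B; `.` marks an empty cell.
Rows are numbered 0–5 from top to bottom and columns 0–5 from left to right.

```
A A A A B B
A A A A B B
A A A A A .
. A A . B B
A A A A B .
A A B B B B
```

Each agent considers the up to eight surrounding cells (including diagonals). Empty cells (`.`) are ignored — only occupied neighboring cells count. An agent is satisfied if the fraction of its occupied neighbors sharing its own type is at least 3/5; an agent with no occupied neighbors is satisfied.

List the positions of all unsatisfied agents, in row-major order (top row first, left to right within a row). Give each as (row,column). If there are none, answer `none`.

(0,0)A 3/3 ok
(0,1)A 5/5 ok
(0,2)A 5/5 ok
(0,3)A 3/5 ok
(0,4)B 3/5 ok
(0,5)B 3/3 ok
(1,0)A 5/5 ok
(1,1)A 8/8 ok
(1,2)A 8/8 ok
(1,3)A 6/8 ok
(1,4)B 3/7 unhappy
(1,5)B 3/4 ok
(2,0)A 4/4 ok
(2,1)A 7/7 ok
(2,2)A 7/7 ok
(2,3)A 5/7 ok
(2,4)A 2/6 unhappy
(3,1)A 7/7 ok
(3,2)A 7/7 ok
(3,4)B 2/5 unhappy
(3,5)B 2/3 ok
(4,0)A 4/4 ok
(4,1)A 6/7 ok
(4,2)A 5/7 ok
(4,3)A 2/7 unhappy
(4,4)B 5/6 ok
(5,0)A 3/3 ok
(5,1)A 4/5 ok
(5,2)B 1/5 unhappy
(5,3)B 3/5 ok
(5,4)B 3/4 ok
(5,5)B 2/2 ok

(1,4), (2,4), (3,4), (4,3), (5,2)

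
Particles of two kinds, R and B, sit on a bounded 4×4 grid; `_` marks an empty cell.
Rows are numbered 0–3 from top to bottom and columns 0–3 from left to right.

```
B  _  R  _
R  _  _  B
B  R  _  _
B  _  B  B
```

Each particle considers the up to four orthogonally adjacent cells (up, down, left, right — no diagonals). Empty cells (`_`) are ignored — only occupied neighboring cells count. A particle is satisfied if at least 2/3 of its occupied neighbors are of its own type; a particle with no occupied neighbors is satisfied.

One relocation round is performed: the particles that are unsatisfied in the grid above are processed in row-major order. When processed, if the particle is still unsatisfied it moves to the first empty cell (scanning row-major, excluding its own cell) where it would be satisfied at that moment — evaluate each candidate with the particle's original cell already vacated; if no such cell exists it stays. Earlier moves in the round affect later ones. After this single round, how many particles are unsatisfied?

0

Initially unsatisfied (in order): (0,0), (1,0), (2,0), (2,1).
  (0,0) → (2,3).
  (1,0) → (0,0).
  (2,0) → (2,2).
  (2,1) → (0,1).
Resulting grid:
R R R _
_ _ _ B
_ _ B B
B _ B B
All satisfied now.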